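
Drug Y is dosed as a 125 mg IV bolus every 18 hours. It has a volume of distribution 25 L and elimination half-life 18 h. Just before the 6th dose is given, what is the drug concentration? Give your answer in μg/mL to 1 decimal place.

4.8 μg/mL

f = (1/2)^(τ/t½) = (1/2)^(18/18) ≈ 0.5000.
C₀ = D/Vd = 125/25 ≈ 5.000 μg/mL.
Before the 6th dose, 5 doses have been given. Superposition: Cmin = C₀·(f + f² + … + f^5).
≈ 5.000 × (0.5000 + 0.2500 + 0.1250 + 0.0625 + 0.0313) ≈ 5.000 × 0.9688 ≈ 4.844 μg/mL.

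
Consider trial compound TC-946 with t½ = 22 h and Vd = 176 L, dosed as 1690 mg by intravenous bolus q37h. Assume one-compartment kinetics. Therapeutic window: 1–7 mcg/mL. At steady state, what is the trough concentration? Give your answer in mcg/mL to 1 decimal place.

4.3 mcg/mL

Over one 37-h interval, 37/22 ≈ 1.6818 half-lives elapse, leaving f ≈ 0.3117 of each dose.
Each bolus raises the concentration by D/Vd = 1690/176 ≈ 9.602 mcg/mL.
Steady-state trough Cmin,ss = C₀·f/(1−f) ≈ 9.602 × 0.3117/0.6883 ≈ 4.348 mcg/mL.
Trough 4.3 mcg/mL vs MEC 1 mcg/mL: adequate.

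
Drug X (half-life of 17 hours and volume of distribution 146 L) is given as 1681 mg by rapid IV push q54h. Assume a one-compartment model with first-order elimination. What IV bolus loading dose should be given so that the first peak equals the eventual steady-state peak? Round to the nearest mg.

f = (1/2)^(54/17) ≈ 0.110608; accumulation ratio R = 1/(1−f) ≈ 1.12436.
Loading dose to hit Cmax,ss on first dose: D_load = D_maint·R ≈ 1681 × 1.12436 ≈ 1890.05 mg.

1890 mg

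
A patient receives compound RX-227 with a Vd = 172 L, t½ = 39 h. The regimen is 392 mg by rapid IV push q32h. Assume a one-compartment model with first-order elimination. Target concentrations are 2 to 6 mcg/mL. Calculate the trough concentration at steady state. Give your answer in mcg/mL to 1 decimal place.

3.0 mcg/mL

τ/t½ = 32/39 ≈ 0.82051, so fraction remaining f = (1/2)^(32/39) ≈ 0.5662.
Single-dose peak C₀ = D/Vd = 392/172 ≈ 2.279 mcg/mL.
Steady-state trough Cmin,ss = C₀·f/(1−f) ≈ 2.279 × 0.5662/0.4338 ≈ 2.975 mcg/mL.
Trough 3.0 mcg/mL vs MEC 2 mcg/mL: adequate.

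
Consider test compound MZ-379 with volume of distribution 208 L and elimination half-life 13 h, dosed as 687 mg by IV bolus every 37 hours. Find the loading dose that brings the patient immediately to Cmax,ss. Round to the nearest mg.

798 mg

f = (1/2)^(37/13) ≈ 0.139066; accumulation ratio R = 1/(1−f) ≈ 1.16153.
Loading dose to hit Cmax,ss on first dose: D_load = D_maint·R ≈ 687 × 1.16153 ≈ 797.97 mg.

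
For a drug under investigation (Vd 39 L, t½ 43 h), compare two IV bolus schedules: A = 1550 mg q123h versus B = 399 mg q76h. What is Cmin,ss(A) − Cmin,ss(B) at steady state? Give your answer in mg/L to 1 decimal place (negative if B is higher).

2.1 mg/L

Regimen A: f = (1/2)^(123/43) ≈ 0.1377; Cmin,ss = (1550/39)·f/(1−f) ≈ 6.347 mg/L.
Regimen B: f = (1/2)^(76/43) ≈ 0.2937; Cmin,ss = (399/39)·f/(1−f) ≈ 4.254 mg/L.
Difference ≈ 6.347 − 4.254 ≈ 2.093 mg/L.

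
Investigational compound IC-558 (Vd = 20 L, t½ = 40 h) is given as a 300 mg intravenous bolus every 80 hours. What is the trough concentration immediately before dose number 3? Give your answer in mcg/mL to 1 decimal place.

f = (1/2)^(τ/t½) = (1/2)^(80/40) ≈ 0.2500.
C₀ = D/Vd = 300/20 ≈ 15.000 mcg/mL.
Before the 3rd dose, 2 doses have been given. Superposition: Cmin = C₀·(f + f²).
≈ 15.000 × (0.2500 + 0.0625) ≈ 15.000 × 0.3125 ≈ 4.688 mcg/mL.

4.7 mcg/mL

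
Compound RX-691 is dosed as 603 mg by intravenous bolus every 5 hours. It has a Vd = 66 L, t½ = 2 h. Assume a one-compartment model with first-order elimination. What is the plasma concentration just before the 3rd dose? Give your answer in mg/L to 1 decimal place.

1.9 mg/L

f = (1/2)^(τ/t½) = (1/2)^(5/2) ≈ 0.1768.
C₀ = D/Vd = 603/66 ≈ 9.136 mg/L.
Before the 3rd dose, 2 doses have been given. Superposition: Cmin = C₀·(f + f²).
≈ 9.136 × (0.1768 + 0.0313) ≈ 9.136 × 0.2081 ≈ 1.901 mg/L.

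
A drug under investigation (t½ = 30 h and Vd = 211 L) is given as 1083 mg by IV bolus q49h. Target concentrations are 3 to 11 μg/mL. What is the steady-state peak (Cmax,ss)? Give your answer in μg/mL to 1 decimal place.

τ/t½ = 49/30 ≈ 1.6333, so fraction remaining f = (1/2)^(49/30) ≈ 0.3223.
Accumulation ratio R = 1/(1 − f) ≈ 1/0.6777 ≈ 1.4756.
Each bolus raises the concentration by D/Vd = 1083/211 ≈ 5.133 μg/mL.
Steady-state peak Cmax,ss = C₀·R ≈ 5.133 × 1.4756 ≈ 7.574 μg/mL.
Peak 7.6 μg/mL vs MTC 11 μg/mL: below toxic threshold.

7.6 μg/mL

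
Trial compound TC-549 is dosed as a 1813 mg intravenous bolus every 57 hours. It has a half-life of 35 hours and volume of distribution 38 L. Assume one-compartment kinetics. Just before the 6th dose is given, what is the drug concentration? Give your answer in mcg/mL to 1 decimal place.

f = (1/2)^(τ/t½) = (1/2)^(57/35) ≈ 0.3234.
C₀ = D/Vd = 1813/38 ≈ 47.711 mcg/mL.
Before the 6th dose, 5 doses have been given. Superposition: Cmin = C₀·(f + f² + … + f^5).
≈ 47.711 × (0.3234 + 0.1046 + 0.0338 + 0.0109 + 0.0035) ≈ 47.711 × 0.4762 ≈ 22.720 mcg/mL.

22.7 mcg/mL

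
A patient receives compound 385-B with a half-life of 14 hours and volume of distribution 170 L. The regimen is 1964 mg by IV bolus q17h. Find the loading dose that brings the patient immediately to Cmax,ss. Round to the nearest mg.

f = (1/2)^(17/14) ≈ 0.430986; accumulation ratio R = 1/(1−f) ≈ 1.75743.
Loading dose to hit Cmax,ss on first dose: D_load = D_maint·R ≈ 1964 × 1.75743 ≈ 3451.59 mg.

3452 mg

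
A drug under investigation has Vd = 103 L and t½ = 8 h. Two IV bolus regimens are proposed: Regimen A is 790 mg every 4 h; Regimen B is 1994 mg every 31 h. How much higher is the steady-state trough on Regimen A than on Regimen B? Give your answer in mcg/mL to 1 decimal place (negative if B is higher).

Regimen A: f = (1/2)^(4/8) ≈ 0.7071; Cmin,ss = (790/103)·f/(1−f) ≈ 18.516 mcg/mL.
Regimen B: f = (1/2)^(31/8) ≈ 0.0682; Cmin,ss = (1994/103)·f/(1−f) ≈ 1.417 mcg/mL.
Difference ≈ 18.516 − 1.417 ≈ 17.099 mcg/mL.

17.1 mcg/mL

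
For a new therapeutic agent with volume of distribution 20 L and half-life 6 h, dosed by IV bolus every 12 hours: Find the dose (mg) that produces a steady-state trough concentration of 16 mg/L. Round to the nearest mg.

960 mg

τ/t½ = 12/6 ≈ 2, so f = (1/2)^(12/6) ≈ 0.250000.
Cmin,ss = (D/Vd)·f/(1−f), so D = Cmin,ss·Vd·(1−f)/f.
D = 16 × 20 × (1−f)/f ≈ 16 × 20 × 3.00000 ≈ 960.00 mg.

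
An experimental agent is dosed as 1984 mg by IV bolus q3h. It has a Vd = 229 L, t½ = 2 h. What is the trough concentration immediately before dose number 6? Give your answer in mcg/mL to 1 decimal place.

4.7 mcg/mL

f = (1/2)^(τ/t½) = (1/2)^(3/2) ≈ 0.3536.
C₀ = D/Vd = 1984/229 ≈ 8.664 mcg/mL.
Before the 6th dose, 5 doses have been given. Superposition: Cmin = C₀·(f + f² + … + f^5).
≈ 8.664 × (0.3536 + 0.1250 + 0.0442 + 0.0156 + 0.0055) ≈ 8.664 × 0.5439 ≈ 4.712 mcg/mL.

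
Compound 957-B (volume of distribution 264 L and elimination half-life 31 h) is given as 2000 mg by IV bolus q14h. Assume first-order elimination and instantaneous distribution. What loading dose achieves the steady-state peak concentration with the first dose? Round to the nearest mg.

7441 mg

f = (1/2)^(14/31) ≈ 0.731225; accumulation ratio R = 1/(1−f) ≈ 3.72058.
Loading dose to hit Cmax,ss on first dose: D_load = D_maint·R ≈ 2000 × 3.72058 ≈ 7441.16 mg.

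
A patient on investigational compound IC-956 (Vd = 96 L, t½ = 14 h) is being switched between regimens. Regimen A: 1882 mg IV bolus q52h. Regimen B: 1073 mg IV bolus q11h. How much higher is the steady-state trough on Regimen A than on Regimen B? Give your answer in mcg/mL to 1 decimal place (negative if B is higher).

Regimen A: f = (1/2)^(52/14) ≈ 0.0762; Cmin,ss = (1882/96)·f/(1−f) ≈ 1.617 mcg/mL.
Regimen B: f = (1/2)^(11/14) ≈ 0.5801; Cmin,ss = (1073/96)·f/(1−f) ≈ 15.441 mcg/mL.
Difference ≈ 1.617 − 15.441 ≈ -13.824 mcg/mL.

-13.8 mcg/mL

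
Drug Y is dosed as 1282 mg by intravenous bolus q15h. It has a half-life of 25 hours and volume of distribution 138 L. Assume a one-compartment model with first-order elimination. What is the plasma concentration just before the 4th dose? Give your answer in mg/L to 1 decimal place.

f = (1/2)^(τ/t½) = (1/2)^(15/25) ≈ 0.6598.
C₀ = D/Vd = 1282/138 ≈ 9.290 mg/L.
Before the 4th dose, 3 doses have been given. Superposition: Cmin = C₀·(f + f² + … + f^3).
≈ 9.290 × (0.6598 + 0.4353 + 0.2872) ≈ 9.290 × 1.3823 ≈ 12.842 mg/L.

12.8 mg/L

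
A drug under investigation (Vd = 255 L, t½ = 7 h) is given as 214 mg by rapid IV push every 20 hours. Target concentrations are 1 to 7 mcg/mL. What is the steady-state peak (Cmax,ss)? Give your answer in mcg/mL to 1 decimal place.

k = ln2/t½ = ln2/7 ≈ 0.099021 h⁻¹; fraction remaining f = e^(−kτ) = e^(−0.099021×20) ≈ 0.1380.
At steady state, accumulation factor R = 1/(1 − e^(−kτ)) ≈ 1.1601.
Each bolus raises the concentration by D/Vd = 214/255 ≈ 0.839 mcg/mL.
Steady-state peak Cmax,ss = C₀·R ≈ 0.839 × 1.1601 ≈ 0.973 mcg/mL.
Peak 1.0 mcg/mL vs MTC 7 mcg/mL: below toxic threshold.

1.0 mcg/mL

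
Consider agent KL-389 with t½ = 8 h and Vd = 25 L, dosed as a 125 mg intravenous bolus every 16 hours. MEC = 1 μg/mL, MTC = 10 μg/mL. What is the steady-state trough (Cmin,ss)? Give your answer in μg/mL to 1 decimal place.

The dosing interval is 2 half-lives, so f = 2^(−2) = 0.25.
At steady state, R = 1/(1 − 0.25) = 4/3.
Single-dose peak C₀ = D/Vd = 125/25 = 5 μg/mL.
Steady-state peak Cmax,ss = C₀·R = 5 × 4/3 ≈ 6.667 μg/mL.
Steady-state trough Cmin,ss = Cmax,ss·f ≈ 6.667 × 0.25 ≈ 1.667 μg/mL.
Trough 1.7 μg/mL vs MEC 1 μg/mL: adequate.

1.7 μg/mL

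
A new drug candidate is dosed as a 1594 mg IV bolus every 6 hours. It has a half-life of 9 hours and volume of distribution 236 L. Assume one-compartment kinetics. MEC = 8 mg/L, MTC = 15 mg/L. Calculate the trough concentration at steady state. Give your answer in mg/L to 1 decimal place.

11.5 mg/L

k = ln2/t½ = ln2/9 ≈ 0.077016 h⁻¹; fraction remaining f = e^(−kτ) = e^(−0.077016×6) ≈ 0.6300.
Each bolus raises the concentration by D/Vd = 1594/236 ≈ 6.754 mg/L.
Steady-state trough Cmin,ss = C₀·f/(1−f) ≈ 6.754 × 0.6300/0.3700 ≈ 11.500 mg/L.
Trough 11.5 mg/L vs MEC 8 mg/L: adequate.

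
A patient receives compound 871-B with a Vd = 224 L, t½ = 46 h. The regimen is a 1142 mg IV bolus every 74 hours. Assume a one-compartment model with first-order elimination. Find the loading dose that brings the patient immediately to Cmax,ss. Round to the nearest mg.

1699 mg

f = (1/2)^(74/46) ≈ 0.327895; accumulation ratio R = 1/(1−f) ≈ 1.48786.
Loading dose to hit Cmax,ss on first dose: D_load = D_maint·R ≈ 1142 × 1.48786 ≈ 1699.14 mg.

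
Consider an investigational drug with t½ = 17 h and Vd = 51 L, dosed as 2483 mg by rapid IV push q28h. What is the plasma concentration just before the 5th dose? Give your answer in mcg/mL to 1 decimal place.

22.6 mcg/mL

f = (1/2)^(τ/t½) = (1/2)^(28/17) ≈ 0.3193.
C₀ = D/Vd = 2483/51 ≈ 48.686 mcg/mL.
Before the 5th dose, 4 doses have been given. Superposition: Cmin = C₀·(f + f² + … + f^4).
≈ 48.686 × (0.3193 + 0.1020 + 0.0326 + 0.0104) ≈ 48.686 × 0.4643 ≈ 22.605 mcg/mL.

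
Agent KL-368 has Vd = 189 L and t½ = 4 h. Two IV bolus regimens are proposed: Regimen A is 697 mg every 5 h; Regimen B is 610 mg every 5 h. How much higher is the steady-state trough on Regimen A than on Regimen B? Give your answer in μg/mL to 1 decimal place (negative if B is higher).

0.3 μg/mL

Regimen A: f = (1/2)^(5/4) ≈ 0.4204; Cmin,ss = (697/189)·f/(1−f) ≈ 2.675 μg/mL.
Regimen B: f = (1/2)^(5/4) ≈ 0.4204; Cmin,ss = (610/189)·f/(1−f) ≈ 2.341 μg/mL.
Difference ≈ 2.675 − 2.341 ≈ 0.334 μg/mL.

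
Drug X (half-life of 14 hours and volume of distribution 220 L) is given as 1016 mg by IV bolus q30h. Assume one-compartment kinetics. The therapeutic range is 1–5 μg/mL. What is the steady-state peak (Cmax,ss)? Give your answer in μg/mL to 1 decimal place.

k = ln2/t½ = ln2/14 ≈ 0.049511 h⁻¹; fraction remaining f = e^(−kτ) = e^(−0.049511×30) ≈ 0.2264.
Accumulation ratio R = 1/(1 − f) ≈ 1/0.7736 ≈ 1.2927.
Single-dose peak C₀ = D/Vd = 1016/220 ≈ 4.618 μg/mL.
Steady-state peak Cmax,ss = C₀·R ≈ 4.618 × 1.2927 ≈ 5.970 μg/mL.
Peak 6.0 μg/mL vs MTC 5 μg/mL: exceeds toxic threshold.

6.0 μg/mL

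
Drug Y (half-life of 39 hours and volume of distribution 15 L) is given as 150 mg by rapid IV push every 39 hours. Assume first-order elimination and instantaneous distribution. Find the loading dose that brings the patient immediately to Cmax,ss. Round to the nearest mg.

300 mg

f = (1/2)^(39/39) ≈ 0.500000; accumulation ratio R = 1/(1−f) ≈ 2.00000.
Loading dose to hit Cmax,ss on first dose: D_load = D_maint·R ≈ 150 × 2.00000 ≈ 300.00 mg.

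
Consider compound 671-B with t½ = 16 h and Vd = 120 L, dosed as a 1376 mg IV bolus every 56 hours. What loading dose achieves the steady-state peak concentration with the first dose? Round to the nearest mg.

f = (1/2)^(56/16) ≈ 0.088388; accumulation ratio R = 1/(1−f) ≈ 1.09696.
Loading dose to hit Cmax,ss on first dose: D_load = D_maint·R ≈ 1376 × 1.09696 ≈ 1509.42 mg.

1509 mg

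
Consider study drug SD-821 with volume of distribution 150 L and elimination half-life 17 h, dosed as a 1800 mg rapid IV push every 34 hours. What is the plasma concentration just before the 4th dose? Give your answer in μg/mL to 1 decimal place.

3.9 μg/mL

f = (1/2)^(τ/t½) = (1/2)^(34/17) ≈ 0.2500.
C₀ = D/Vd = 1800/150 ≈ 12.000 μg/mL.
Before the 4th dose, 3 doses have been given. Superposition: Cmin = C₀·(f + f² + … + f^3).
≈ 12.000 × (0.2500 + 0.0625 + 0.0156) ≈ 12.000 × 0.3281 ≈ 3.937 μg/mL.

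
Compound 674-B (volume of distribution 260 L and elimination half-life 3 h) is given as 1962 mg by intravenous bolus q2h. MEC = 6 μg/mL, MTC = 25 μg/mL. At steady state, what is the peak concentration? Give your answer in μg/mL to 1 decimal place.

Over one 2-h interval, 2/3 ≈ 0.66667 half-lives elapse, leaving f ≈ 0.6300 of each dose.
Accumulation ratio R = 1/(1 − f) ≈ 1/0.3700 ≈ 2.7027.
Single-dose peak C₀ = D/Vd = 1962/260 ≈ 7.546 μg/mL.
Steady-state peak Cmax,ss = C₀·R ≈ 7.546 × 2.7027 ≈ 20.395 μg/mL.
Peak 20.4 μg/mL vs MTC 25 μg/mL: below toxic threshold.

20.4 μg/mL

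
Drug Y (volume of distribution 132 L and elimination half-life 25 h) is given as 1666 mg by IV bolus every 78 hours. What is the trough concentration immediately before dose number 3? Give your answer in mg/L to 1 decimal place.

f = (1/2)^(τ/t½) = (1/2)^(78/25) ≈ 0.1150.
C₀ = D/Vd = 1666/132 ≈ 12.621 mg/L.
Before the 3rd dose, 2 doses have been given. Superposition: Cmin = C₀·(f + f²).
≈ 12.621 × (0.1150 + 0.0132) ≈ 12.621 × 0.1282 ≈ 1.618 mg/L.

1.6 mg/L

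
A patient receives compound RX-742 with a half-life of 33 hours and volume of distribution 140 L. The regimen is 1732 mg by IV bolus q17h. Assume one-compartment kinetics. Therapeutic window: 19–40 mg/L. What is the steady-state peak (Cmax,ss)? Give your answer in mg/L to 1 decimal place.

41.2 mg/L

τ/t½ = 17/33 ≈ 0.51515, so fraction remaining f = (1/2)^(17/33) ≈ 0.6997.
Accumulation ratio R = 1/(1 − f) ≈ 1/0.3003 ≈ 3.3300.
Each bolus raises the concentration by D/Vd = 1732/140 ≈ 12.371 mg/L.
Steady-state peak Cmax,ss = C₀·R ≈ 12.371 × 3.3300 ≈ 41.195 mg/L.
Peak 41.2 mg/L vs MTC 40 mg/L: exceeds toxic threshold.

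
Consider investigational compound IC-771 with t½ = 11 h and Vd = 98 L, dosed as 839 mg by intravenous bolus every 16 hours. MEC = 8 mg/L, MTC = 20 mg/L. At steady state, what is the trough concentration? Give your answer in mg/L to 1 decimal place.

Over one 16-h interval, 16/11 ≈ 1.4545 half-lives elapse, leaving f ≈ 0.3649 of each dose.
Accumulation ratio R = 1/(1 − f) ≈ 1/0.6351 ≈ 1.5746.
Single-dose peak C₀ = D/Vd = 839/98 ≈ 8.561 mg/L.
Steady-state peak Cmax,ss = C₀·R ≈ 8.561 × 1.5746 ≈ 13.480 mg/L.
Steady-state trough Cmin,ss = Cmax,ss·f ≈ 13.480 × 0.3649 ≈ 4.919 mg/L.
Trough 4.9 mg/L vs MEC 8 mg/L: subtherapeutic.

4.9 mg/L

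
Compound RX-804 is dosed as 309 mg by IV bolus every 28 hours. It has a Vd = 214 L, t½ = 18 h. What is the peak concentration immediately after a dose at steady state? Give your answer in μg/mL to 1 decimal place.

2.2 μg/mL

Over one 28-h interval, 28/18 ≈ 1.5556 half-lives elapse, leaving f ≈ 0.3402 of each dose.
Accumulation ratio R = 1/(1 − f) ≈ 1/0.6598 ≈ 1.5156.
Each bolus raises the concentration by D/Vd = 309/214 ≈ 1.444 μg/mL.
Steady-state peak Cmax,ss = C₀·R ≈ 1.444 × 1.5156 ≈ 2.189 μg/mL.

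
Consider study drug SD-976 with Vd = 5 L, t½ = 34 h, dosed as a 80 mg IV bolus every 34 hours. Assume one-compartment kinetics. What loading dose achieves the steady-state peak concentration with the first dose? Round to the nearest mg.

160 mg

f = (1/2)^(34/34) ≈ 0.500000; accumulation ratio R = 1/(1−f) ≈ 2.00000.
Loading dose to hit Cmax,ss on first dose: D_load = D_maint·R ≈ 80 × 2.00000 ≈ 160.00 mg.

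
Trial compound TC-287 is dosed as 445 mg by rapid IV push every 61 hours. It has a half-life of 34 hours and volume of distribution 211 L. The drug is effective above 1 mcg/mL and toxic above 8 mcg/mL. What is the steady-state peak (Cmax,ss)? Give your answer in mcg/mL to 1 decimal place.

τ/t½ = 61/34 ≈ 1.7941, so fraction remaining f = (1/2)^(61/34) ≈ 0.2883.
At steady state, accumulation factor R = 1/(1 − e^(−kτ)) ≈ 1.4051.
Each bolus raises the concentration by D/Vd = 445/211 ≈ 2.109 mcg/mL.
Cmax,ss = C₀/(1 − f) ≈ 2.109/0.7117 ≈ 2.963 mcg/mL.
Peak 3.0 mcg/mL vs MTC 8 mcg/mL: below toxic threshold.

3.0 mcg/mL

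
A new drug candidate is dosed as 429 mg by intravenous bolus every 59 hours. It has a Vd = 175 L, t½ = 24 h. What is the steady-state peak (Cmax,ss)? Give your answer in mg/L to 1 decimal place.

k = ln2/t½ = ln2/24 ≈ 0.028881 h⁻¹; fraction remaining f = e^(−kτ) = e^(−0.028881×59) ≈ 0.1820.
At steady state, accumulation factor R = 1/(1 − e^(−kτ)) ≈ 1.2225.
Single-dose peak C₀ = D/Vd = 429/175 ≈ 2.451 mg/L.
Cmax,ss = C₀/(1 − f) ≈ 2.451/0.8180 ≈ 2.996 mg/L.

3.0 mg/L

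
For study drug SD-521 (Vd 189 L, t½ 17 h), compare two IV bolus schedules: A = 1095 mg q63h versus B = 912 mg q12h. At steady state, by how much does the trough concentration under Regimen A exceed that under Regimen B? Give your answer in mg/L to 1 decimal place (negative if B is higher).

-7.2 mg/L

Regimen A: f = (1/2)^(63/17) ≈ 0.0766; Cmin,ss = (1095/189)·f/(1−f) ≈ 0.481 mg/L.
Regimen B: f = (1/2)^(12/17) ≈ 0.6131; Cmin,ss = (912/189)·f/(1−f) ≈ 7.647 mg/L.
Difference ≈ 0.481 − 7.647 ≈ -7.166 mg/L.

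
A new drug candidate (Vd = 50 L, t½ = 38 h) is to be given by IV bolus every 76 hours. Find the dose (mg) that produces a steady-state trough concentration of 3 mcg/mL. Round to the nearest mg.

τ/t½ = 76/38 ≈ 2, so f = (1/2)^(76/38) ≈ 0.250000.
Cmin,ss = (D/Vd)·f/(1−f), so D = Cmin,ss·Vd·(1−f)/f.
D = 3 × 50 × (1−f)/f ≈ 3 × 50 × 3.00000 ≈ 450.00 mg.

450 mg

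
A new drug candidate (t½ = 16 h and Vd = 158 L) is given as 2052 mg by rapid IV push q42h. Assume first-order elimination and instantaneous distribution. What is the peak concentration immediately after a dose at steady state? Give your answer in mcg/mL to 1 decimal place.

15.5 mcg/mL

τ/t½ = 42/16 ≈ 2.625, so fraction remaining f = (1/2)^(42/16) ≈ 0.1621.
Accumulation ratio R = 1/(1 − f) ≈ 1/0.8379 ≈ 1.1935.
Each bolus raises the concentration by D/Vd = 2052/158 ≈ 12.987 mcg/mL.
Steady-state peak Cmax,ss = C₀·R ≈ 12.987 × 1.1935 ≈ 15.500 mcg/mL.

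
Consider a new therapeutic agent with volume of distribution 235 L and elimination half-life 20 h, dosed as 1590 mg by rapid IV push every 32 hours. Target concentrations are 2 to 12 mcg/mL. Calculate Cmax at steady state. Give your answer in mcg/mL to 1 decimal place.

10.1 mcg/mL

k = ln2/t½ = ln2/20 ≈ 0.034657 h⁻¹; fraction remaining f = e^(−kτ) = e^(−0.034657×32) ≈ 0.3299.
Accumulation ratio R = 1/(1 − f) ≈ 1/0.6701 ≈ 1.4923.
Each bolus raises the concentration by D/Vd = 1590/235 ≈ 6.766 mcg/mL.
Cmax,ss = C₀/(1 − f) ≈ 6.766/0.6701 ≈ 10.097 mcg/mL.
Peak 10.1 mcg/mL vs MTC 12 mcg/mL: below toxic threshold.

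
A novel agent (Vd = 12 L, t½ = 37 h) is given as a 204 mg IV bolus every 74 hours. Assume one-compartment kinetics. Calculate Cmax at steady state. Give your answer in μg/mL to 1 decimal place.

The dosing interval is 2 half-lives, so f = 2^(−2) = 0.25.
At steady state, R = 1/(1 − 0.25) = 4/3.
Single-dose peak C₀ = D/Vd = 204/12 = 17 μg/mL.
Steady-state peak Cmax,ss = C₀·R = 17 × 4/3 ≈ 22.667 μg/mL.

22.7 μg/mL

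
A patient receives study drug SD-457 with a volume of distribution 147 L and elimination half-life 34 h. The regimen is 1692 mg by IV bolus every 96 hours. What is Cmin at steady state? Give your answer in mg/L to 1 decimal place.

1.9 mg/L

Over one 96-h interval, 96/34 ≈ 2.8235 half-lives elapse, leaving f ≈ 0.1413 of each dose.
Each bolus raises the concentration by D/Vd = 1692/147 ≈ 11.510 mg/L.
Steady-state trough Cmin,ss = C₀·f/(1−f) ≈ 11.510 × 0.1413/0.8587 ≈ 1.894 mg/L.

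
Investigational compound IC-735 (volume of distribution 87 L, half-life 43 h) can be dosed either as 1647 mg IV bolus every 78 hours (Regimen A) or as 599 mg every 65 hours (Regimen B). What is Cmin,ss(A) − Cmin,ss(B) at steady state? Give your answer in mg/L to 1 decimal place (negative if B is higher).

Regimen A: f = (1/2)^(78/43) ≈ 0.2844; Cmin,ss = (1647/87)·f/(1−f) ≈ 7.524 mg/L.
Regimen B: f = (1/2)^(65/43) ≈ 0.3507; Cmin,ss = (599/87)·f/(1−f) ≈ 3.719 mg/L.
Difference ≈ 7.524 − 3.719 ≈ 3.805 mg/L.

3.8 mg/L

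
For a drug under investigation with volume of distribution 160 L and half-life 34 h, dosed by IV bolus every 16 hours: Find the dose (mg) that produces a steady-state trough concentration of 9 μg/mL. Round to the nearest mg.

τ/t½ = 16/34 ≈ 0.47059, so f = (1/2)^(16/34) ≈ 0.721670.
Cmin,ss = (D/Vd)·f/(1−f), so D = Cmin,ss·Vd·(1−f)/f.
D = 9 × 160 × (1−f)/f ≈ 9 × 160 × 0.38567 ≈ 555.36 mg.

555 mg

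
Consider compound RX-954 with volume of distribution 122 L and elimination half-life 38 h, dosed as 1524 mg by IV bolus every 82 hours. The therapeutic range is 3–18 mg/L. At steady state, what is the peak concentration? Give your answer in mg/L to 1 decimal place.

k = ln2/t½ = ln2/38 ≈ 0.018241 h⁻¹; fraction remaining f = e^(−kτ) = e^(−0.018241×82) ≈ 0.2241.
Accumulation ratio R = 1/(1 − f) ≈ 1/0.7759 ≈ 1.2888.
Single-dose peak C₀ = D/Vd = 1524/122 ≈ 12.492 mg/L.
Steady-state peak Cmax,ss = C₀·R ≈ 12.492 × 1.2888 ≈ 16.100 mg/L.
Peak 16.1 mg/L vs MTC 18 mg/L: below toxic threshold.

16.1 mg/L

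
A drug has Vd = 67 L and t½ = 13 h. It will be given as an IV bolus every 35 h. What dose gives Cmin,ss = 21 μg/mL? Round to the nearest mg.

7687 mg

τ/t½ = 35/13 ≈ 2.6923, so f = (1/2)^(35/13) ≈ 0.154716.
Cmin,ss = (D/Vd)·f/(1−f), so D = Cmin,ss·Vd·(1−f)/f.
D = 21 × 67 × (1−f)/f ≈ 21 × 67 × 5.46346 ≈ 7687.09 mg.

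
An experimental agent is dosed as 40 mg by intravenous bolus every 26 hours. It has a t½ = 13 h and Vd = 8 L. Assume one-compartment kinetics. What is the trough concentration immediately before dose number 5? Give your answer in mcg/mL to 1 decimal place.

1.7 mcg/mL

f = (1/2)^(τ/t½) = (1/2)^(26/13) ≈ 0.2500.
C₀ = D/Vd = 40/8 ≈ 5.000 mcg/mL.
Before the 5th dose, 4 doses have been given. Superposition: Cmin = C₀·(f + f² + … + f^4).
≈ 5.000 × (0.2500 + 0.0625 + 0.0156 + 0.0039) ≈ 5.000 × 0.3320 ≈ 1.660 mcg/mL.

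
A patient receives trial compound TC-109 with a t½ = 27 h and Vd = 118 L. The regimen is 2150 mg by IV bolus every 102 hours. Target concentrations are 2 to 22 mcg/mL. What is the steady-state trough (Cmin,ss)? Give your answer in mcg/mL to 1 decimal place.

Over one 102-h interval, 102/27 ≈ 3.7778 half-lives elapse, leaving f ≈ 0.0729 of each dose.
At steady state, accumulation factor R = 1/(1 − e^(−kτ)) ≈ 1.0786.
Each bolus raises the concentration by D/Vd = 2150/118 ≈ 18.220 mcg/mL.
Steady-state peak Cmax,ss = C₀·R ≈ 18.220 × 1.0786 ≈ 19.652 mcg/mL.
One interval later, Cmin,ss = Cmax,ss·e^(−kτ) ≈ 19.652 × 0.0729 ≈ 1.433 mcg/mL.
Trough 1.4 mcg/mL vs MEC 2 mcg/mL: subtherapeutic.

1.4 mcg/mL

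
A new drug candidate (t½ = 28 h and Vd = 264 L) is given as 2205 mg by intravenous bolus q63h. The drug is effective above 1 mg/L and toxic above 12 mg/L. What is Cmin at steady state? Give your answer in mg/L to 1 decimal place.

2.2 mg/L

k = ln2/t½ = ln2/28 ≈ 0.024755 h⁻¹; fraction remaining f = e^(−kτ) = e^(−0.024755×63) ≈ 0.2102.
Single-dose peak C₀ = D/Vd = 2205/264 ≈ 8.352 mg/L.
Steady-state trough Cmin,ss = C₀·f/(1−f) ≈ 8.352 × 0.2102/0.7898 ≈ 2.223 mg/L.
Trough 2.2 mg/L vs MEC 1 mg/L: adequate.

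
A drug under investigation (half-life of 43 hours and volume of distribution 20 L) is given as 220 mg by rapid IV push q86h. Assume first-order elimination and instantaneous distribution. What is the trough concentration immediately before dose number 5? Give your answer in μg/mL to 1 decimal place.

f = (1/2)^(τ/t½) = (1/2)^(86/43) ≈ 0.2500.
C₀ = D/Vd = 220/20 ≈ 11.000 μg/mL.
Before the 5th dose, 4 doses have been given. Superposition: Cmin = C₀·(f + f² + … + f^4).
≈ 11.000 × (0.2500 + 0.0625 + 0.0156 + 0.0039) ≈ 11.000 × 0.3320 ≈ 3.652 μg/mL.

3.7 μg/mL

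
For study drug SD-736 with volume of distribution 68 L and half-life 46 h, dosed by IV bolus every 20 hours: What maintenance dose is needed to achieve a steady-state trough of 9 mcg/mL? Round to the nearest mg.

215 mg

τ/t½ = 20/46 ≈ 0.43478, so f = (1/2)^(20/46) ≈ 0.739805.
Cmin,ss = (D/Vd)·f/(1−f), so D = Cmin,ss·Vd·(1−f)/f.
D = 9 × 68 × (1−f)/f ≈ 9 × 68 × 0.35171 ≈ 215.25 mg.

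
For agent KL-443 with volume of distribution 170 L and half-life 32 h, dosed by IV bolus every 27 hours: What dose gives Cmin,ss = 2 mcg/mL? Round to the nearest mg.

τ/t½ = 27/32 ≈ 0.84375, so f = (1/2)^(27/32) ≈ 0.557193.
Cmin,ss = (D/Vd)·f/(1−f), so D = Cmin,ss·Vd·(1−f)/f.
D = 2 × 170 × (1−f)/f ≈ 2 × 170 × 0.79471 ≈ 270.20 mg.

270 mg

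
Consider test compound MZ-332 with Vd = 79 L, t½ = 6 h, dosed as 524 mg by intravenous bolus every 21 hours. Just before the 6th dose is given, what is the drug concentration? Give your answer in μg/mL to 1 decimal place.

0.6 μg/mL

f = (1/2)^(τ/t½) = (1/2)^(21/6) ≈ 0.0884.
C₀ = D/Vd = 524/79 ≈ 6.633 μg/mL.
Before the 6th dose, 5 doses have been given. Superposition: Cmin = C₀·(f + f² + … + f^5).
≈ 6.633 × (0.0884 + 0.0078 + 0.0007 + 0.0001 + 0.0000) ≈ 6.633 × 0.0970 ≈ 0.643 μg/mL.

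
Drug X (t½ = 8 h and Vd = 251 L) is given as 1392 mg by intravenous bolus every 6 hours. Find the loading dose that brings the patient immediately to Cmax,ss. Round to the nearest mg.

3434 mg

f = (1/2)^(6/8) ≈ 0.594604; accumulation ratio R = 1/(1−f) ≈ 2.46672.
Loading dose to hit Cmax,ss on first dose: D_load = D_maint·R ≈ 1392 × 2.46672 ≈ 3433.67 mg.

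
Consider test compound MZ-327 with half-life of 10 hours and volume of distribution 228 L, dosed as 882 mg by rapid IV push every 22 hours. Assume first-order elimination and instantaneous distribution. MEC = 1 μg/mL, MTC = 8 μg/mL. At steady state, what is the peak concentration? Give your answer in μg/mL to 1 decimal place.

4.9 μg/mL

Over one 22-h interval, 22/10 ≈ 2.2 half-lives elapse, leaving f ≈ 0.2176 of each dose.
At steady state, accumulation factor R = 1/(1 − e^(−kτ)) ≈ 1.2781.
Each bolus raises the concentration by D/Vd = 882/228 ≈ 3.868 μg/mL.
Steady-state peak Cmax,ss = C₀·R ≈ 3.868 × 1.2781 ≈ 4.944 μg/mL.
Peak 4.9 μg/mL vs MTC 8 μg/mL: below toxic threshold.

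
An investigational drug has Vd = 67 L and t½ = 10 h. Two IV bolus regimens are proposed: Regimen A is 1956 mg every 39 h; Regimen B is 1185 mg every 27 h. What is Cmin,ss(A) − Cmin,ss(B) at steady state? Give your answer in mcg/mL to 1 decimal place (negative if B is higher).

Regimen A: f = (1/2)^(39/10) ≈ 0.0670; Cmin,ss = (1956/67)·f/(1−f) ≈ 2.096 mcg/mL.
Regimen B: f = (1/2)^(27/10) ≈ 0.1539; Cmin,ss = (1185/67)·f/(1−f) ≈ 3.217 mcg/mL.
Difference ≈ 2.096 − 3.217 ≈ -1.121 mcg/mL.

-1.1 mcg/mL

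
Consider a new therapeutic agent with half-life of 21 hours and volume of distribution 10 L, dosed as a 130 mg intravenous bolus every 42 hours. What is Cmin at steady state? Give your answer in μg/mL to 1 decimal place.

4.3 μg/mL

τ = 42 h = 2 half-lives, so f = (1/2)^2 = 0.25.
At steady state, R = 1/(1 − 0.25) = 4/3.
Single-dose peak C₀ = D/Vd = 130/10 = 13 μg/mL.
Steady-state peak Cmax,ss = C₀·R = 13 × 4/3 ≈ 17.333 μg/mL.
Steady-state trough Cmin,ss = Cmax,ss·f ≈ 17.333 × 0.25 ≈ 4.333 μg/mL.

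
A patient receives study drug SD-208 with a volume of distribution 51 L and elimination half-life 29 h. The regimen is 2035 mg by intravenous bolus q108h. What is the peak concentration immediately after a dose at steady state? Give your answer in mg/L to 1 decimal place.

τ/t½ = 108/29 ≈ 3.7241, so fraction remaining f = (1/2)^(108/29) ≈ 0.0757.
Accumulation ratio R = 1/(1 − f) ≈ 1/0.9243 ≈ 1.0819.
Each bolus raises the concentration by D/Vd = 2035/51 ≈ 39.902 mg/L.
Cmax,ss = C₀/(1 − f) ≈ 39.902/0.9243 ≈ 43.170 mg/L.

43.2 mg/L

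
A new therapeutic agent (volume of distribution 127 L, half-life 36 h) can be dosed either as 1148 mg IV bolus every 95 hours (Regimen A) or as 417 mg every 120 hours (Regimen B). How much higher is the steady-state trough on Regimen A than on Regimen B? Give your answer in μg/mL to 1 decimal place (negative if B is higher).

Regimen A: f = (1/2)^(95/36) ≈ 0.1606; Cmin,ss = (1148/127)·f/(1−f) ≈ 1.729 μg/mL.
Regimen B: f = (1/2)^(120/36) ≈ 0.0992; Cmin,ss = (417/127)·f/(1−f) ≈ 0.362 μg/mL.
Difference ≈ 1.729 − 0.362 ≈ 1.367 μg/mL.

1.4 μg/mL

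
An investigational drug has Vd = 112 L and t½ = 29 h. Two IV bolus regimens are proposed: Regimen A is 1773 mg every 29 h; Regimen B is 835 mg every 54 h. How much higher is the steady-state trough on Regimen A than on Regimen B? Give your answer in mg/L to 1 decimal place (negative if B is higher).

Regimen A: f = (1/2)^(29/29) ≈ 0.5000; Cmin,ss = (1773/112)·f/(1−f) ≈ 15.830 mg/L.
Regimen B: f = (1/2)^(54/29) ≈ 0.2751; Cmin,ss = (835/112)·f/(1−f) ≈ 2.829 mg/L.
Difference ≈ 15.830 − 2.829 ≈ 13.001 mg/L.

13.0 mg/L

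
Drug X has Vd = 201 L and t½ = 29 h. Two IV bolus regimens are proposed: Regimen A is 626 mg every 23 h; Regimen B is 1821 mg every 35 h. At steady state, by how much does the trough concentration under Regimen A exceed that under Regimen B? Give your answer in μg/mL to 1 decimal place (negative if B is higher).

Regimen A: f = (1/2)^(23/29) ≈ 0.5771; Cmin,ss = (626/201)·f/(1−f) ≈ 4.250 μg/mL.
Regimen B: f = (1/2)^(35/29) ≈ 0.4332; Cmin,ss = (1821/201)·f/(1−f) ≈ 6.924 μg/mL.
Difference ≈ 4.250 − 6.924 ≈ -2.674 μg/mL.

-2.7 μg/mL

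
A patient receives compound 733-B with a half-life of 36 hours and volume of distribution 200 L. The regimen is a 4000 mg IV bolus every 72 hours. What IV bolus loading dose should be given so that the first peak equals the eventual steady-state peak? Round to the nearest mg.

5333 mg

f = (1/2)^(72/36) ≈ 0.250000; accumulation ratio R = 1/(1−f) ≈ 1.33333.
Loading dose to hit Cmax,ss on first dose: D_load = D_maint·R ≈ 4000 × 1.33333 ≈ 5333.32 mg.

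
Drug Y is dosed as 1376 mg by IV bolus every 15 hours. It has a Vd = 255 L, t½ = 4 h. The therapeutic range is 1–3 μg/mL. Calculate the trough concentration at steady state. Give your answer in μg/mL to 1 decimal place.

Over one 15-h interval, 15/4 ≈ 3.75 half-lives elapse, leaving f ≈ 0.0743 of each dose.
Single-dose peak C₀ = D/Vd = 1376/255 ≈ 5.396 μg/mL.
Steady-state trough Cmin,ss = C₀·f/(1−f) ≈ 5.396 × 0.0743/0.9257 ≈ 0.433 μg/mL.
Trough 0.4 μg/mL vs MEC 1 μg/mL: subtherapeutic.

0.4 μg/mL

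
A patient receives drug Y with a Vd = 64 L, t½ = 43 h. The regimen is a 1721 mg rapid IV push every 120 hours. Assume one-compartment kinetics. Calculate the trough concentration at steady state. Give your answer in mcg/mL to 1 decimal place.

Over one 120-h interval, 120/43 ≈ 2.7907 half-lives elapse, leaving f ≈ 0.1445 of each dose.
Accumulation ratio R = 1/(1 − f) ≈ 1/0.8555 ≈ 1.1689.
Each bolus raises the concentration by D/Vd = 1721/64 ≈ 26.891 mcg/mL.
Cmax,ss = C₀/(1 − f) ≈ 26.891/0.8555 ≈ 31.433 mcg/mL.
Steady-state trough Cmin,ss = Cmax,ss·f ≈ 31.433 × 0.1445 ≈ 4.542 mcg/mL.

4.5 mcg/mL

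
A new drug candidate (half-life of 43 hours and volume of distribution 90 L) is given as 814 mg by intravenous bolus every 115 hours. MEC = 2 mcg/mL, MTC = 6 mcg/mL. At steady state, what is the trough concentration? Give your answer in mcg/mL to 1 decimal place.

1.7 mcg/mL

τ/t½ = 115/43 ≈ 2.6744, so fraction remaining f = (1/2)^(115/43) ≈ 0.1566.
At steady state, accumulation factor R = 1/(1 − e^(−kτ)) ≈ 1.1857.
Each bolus raises the concentration by D/Vd = 814/90 ≈ 9.044 mcg/mL.
Steady-state peak Cmax,ss = C₀·R ≈ 9.044 × 1.1857 ≈ 10.723 mcg/mL.
One interval later, Cmin,ss = Cmax,ss·e^(−kτ) ≈ 10.723 × 0.1566 ≈ 1.679 mcg/mL.
Trough 1.7 mcg/mL vs MEC 2 mcg/mL: subtherapeutic.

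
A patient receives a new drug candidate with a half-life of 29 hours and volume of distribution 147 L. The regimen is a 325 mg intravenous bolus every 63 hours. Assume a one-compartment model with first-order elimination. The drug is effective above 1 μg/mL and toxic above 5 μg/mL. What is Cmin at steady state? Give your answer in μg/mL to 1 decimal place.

τ/t½ = 63/29 ≈ 2.1724, so fraction remaining f = (1/2)^(63/29) ≈ 0.2218.
At steady state, accumulation factor R = 1/(1 − e^(−kτ)) ≈ 1.2850.
Each bolus raises the concentration by D/Vd = 325/147 ≈ 2.211 μg/mL.
Cmax,ss = C₀/(1 − f) ≈ 2.211/0.7782 ≈ 2.841 μg/mL.
One interval later, Cmin,ss = Cmax,ss·e^(−kτ) ≈ 2.841 × 0.2218 ≈ 0.630 μg/mL.
Trough 0.6 μg/mL vs MEC 1 μg/mL: subtherapeutic.

0.6 μg/mL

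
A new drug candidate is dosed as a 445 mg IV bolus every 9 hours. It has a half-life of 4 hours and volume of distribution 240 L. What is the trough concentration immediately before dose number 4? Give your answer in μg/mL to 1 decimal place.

f = (1/2)^(τ/t½) = (1/2)^(9/4) ≈ 0.2102.
C₀ = D/Vd = 445/240 ≈ 1.854 μg/mL.
Before the 4th dose, 3 doses have been given. Superposition: Cmin = C₀·(f + f² + … + f^3).
≈ 1.854 × (0.2102 + 0.0442 + 0.0093) ≈ 1.854 × 0.2637 ≈ 0.489 μg/mL.

0.5 μg/mL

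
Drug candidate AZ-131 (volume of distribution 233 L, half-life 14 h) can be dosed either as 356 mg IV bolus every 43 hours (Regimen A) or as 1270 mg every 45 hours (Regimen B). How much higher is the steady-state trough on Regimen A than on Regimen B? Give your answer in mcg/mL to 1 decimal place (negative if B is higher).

-0.5 mcg/mL

Regimen A: f = (1/2)^(43/14) ≈ 0.1190; Cmin,ss = (356/233)·f/(1−f) ≈ 0.206 mcg/mL.
Regimen B: f = (1/2)^(45/14) ≈ 0.1077; Cmin,ss = (1270/233)·f/(1−f) ≈ 0.658 mcg/mL.
Difference ≈ 0.206 − 0.658 ≈ -0.452 mcg/mL.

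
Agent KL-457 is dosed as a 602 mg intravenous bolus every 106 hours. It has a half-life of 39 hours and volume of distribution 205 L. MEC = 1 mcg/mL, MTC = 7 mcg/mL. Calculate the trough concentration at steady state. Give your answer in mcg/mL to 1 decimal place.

0.5 mcg/mL

Over one 106-h interval, 106/39 ≈ 2.7179 half-lives elapse, leaving f ≈ 0.1520 of each dose.
At steady state, accumulation factor R = 1/(1 − e^(−kτ)) ≈ 1.1792.
Single-dose peak C₀ = D/Vd = 602/205 ≈ 2.937 mcg/mL.
Steady-state peak Cmax,ss = C₀·R ≈ 2.937 × 1.1792 ≈ 3.463 mcg/mL.
One interval later, Cmin,ss = Cmax,ss·e^(−kτ) ≈ 3.463 × 0.1520 ≈ 0.526 mcg/mL.
Trough 0.5 mcg/mL vs MEC 1 mcg/mL: subtherapeutic.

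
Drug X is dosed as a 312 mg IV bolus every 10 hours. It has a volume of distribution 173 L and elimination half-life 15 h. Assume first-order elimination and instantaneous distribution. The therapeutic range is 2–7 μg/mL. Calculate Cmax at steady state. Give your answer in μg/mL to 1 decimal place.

k = ln2/t½ = ln2/15 ≈ 0.046210 h⁻¹; fraction remaining f = e^(−kτ) = e^(−0.046210×10) ≈ 0.6300.
Accumulation ratio R = 1/(1 − f) ≈ 1/0.3700 ≈ 2.7027.
Single-dose peak C₀ = D/Vd = 312/173 ≈ 1.803 μg/mL.
Steady-state peak Cmax,ss = C₀·R ≈ 1.803 × 2.7027 ≈ 4.873 μg/mL.
Peak 4.9 μg/mL vs MTC 7 μg/mL: below toxic threshold.

4.9 μg/mL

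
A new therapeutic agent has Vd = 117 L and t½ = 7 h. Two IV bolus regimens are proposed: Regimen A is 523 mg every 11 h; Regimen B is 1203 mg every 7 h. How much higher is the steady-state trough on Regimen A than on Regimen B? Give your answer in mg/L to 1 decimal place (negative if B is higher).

Regimen A: f = (1/2)^(11/7) ≈ 0.3365; Cmin,ss = (523/117)·f/(1−f) ≈ 2.267 mg/L.
Regimen B: f = (1/2)^(7/7) ≈ 0.5000; Cmin,ss = (1203/117)·f/(1−f) ≈ 10.282 mg/L.
Difference ≈ 2.267 − 10.282 ≈ -8.015 mg/L.

-8.0 mg/L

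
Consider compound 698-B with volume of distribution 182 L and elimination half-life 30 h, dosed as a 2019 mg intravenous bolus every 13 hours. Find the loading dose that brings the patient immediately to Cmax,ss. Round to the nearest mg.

f = (1/2)^(13/30) ≈ 0.740549; accumulation ratio R = 1/(1−f) ≈ 3.85429.
Loading dose to hit Cmax,ss on first dose: D_load = D_maint·R ≈ 2019 × 3.85429 ≈ 7781.81 mg.

7782 mg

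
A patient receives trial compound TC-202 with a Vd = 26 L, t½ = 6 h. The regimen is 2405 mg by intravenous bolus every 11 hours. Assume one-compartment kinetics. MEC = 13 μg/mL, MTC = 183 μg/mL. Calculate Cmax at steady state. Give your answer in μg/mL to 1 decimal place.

k = ln2/t½ = ln2/6 ≈ 0.115525 h⁻¹; fraction remaining f = e^(−kτ) = e^(−0.115525×11) ≈ 0.2806.
At steady state, accumulation factor R = 1/(1 − e^(−kτ)) ≈ 1.3900.
Each bolus raises the concentration by D/Vd = 2405/26 ≈ 92.500 μg/mL.
Cmax,ss = C₀/(1 − f) ≈ 92.500/0.7194 ≈ 128.579 μg/mL.
Peak 128.6 μg/mL vs MTC 183 μg/mL: below toxic threshold.

128.6 μg/mL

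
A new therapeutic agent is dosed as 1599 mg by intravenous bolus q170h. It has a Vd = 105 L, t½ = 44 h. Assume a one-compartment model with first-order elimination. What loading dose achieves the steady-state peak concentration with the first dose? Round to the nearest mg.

1717 mg

f = (1/2)^(170/44) ≈ 0.068696; accumulation ratio R = 1/(1−f) ≈ 1.07376.
Loading dose to hit Cmax,ss on first dose: D_load = D_maint·R ≈ 1599 × 1.07376 ≈ 1716.94 mg.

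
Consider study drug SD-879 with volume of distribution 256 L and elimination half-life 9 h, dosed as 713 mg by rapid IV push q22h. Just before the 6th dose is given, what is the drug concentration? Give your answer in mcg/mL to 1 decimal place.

f = (1/2)^(τ/t½) = (1/2)^(22/9) ≈ 0.1837.
C₀ = D/Vd = 713/256 ≈ 2.785 mcg/mL.
Before the 6th dose, 5 doses have been given. Superposition: Cmin = C₀·(f + f² + … + f^5).
≈ 2.785 × (0.1837 + 0.0337 + 0.0062 + 0.0011 + 0.0002) ≈ 2.785 × 0.2249 ≈ 0.626 mcg/mL.

0.6 mcg/mL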